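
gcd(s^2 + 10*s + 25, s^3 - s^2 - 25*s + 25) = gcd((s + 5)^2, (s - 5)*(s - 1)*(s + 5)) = s + 5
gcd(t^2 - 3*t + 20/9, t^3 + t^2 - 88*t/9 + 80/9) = t^2 - 3*t + 20/9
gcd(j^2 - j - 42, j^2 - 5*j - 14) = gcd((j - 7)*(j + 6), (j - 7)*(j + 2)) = j - 7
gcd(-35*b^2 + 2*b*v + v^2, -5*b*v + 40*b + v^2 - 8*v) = -5*b + v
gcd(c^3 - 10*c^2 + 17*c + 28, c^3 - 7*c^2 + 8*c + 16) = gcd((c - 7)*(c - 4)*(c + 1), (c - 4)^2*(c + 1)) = c^2 - 3*c - 4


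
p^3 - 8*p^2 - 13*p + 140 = (p - 7)*(p - 5)*(p + 4)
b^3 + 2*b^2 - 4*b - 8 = (b - 2)*(b + 2)^2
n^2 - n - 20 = (n - 5)*(n + 4)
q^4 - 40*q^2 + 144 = (q - 6)*(q - 2)*(q + 2)*(q + 6)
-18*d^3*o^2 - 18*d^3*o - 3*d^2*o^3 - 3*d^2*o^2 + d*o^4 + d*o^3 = o*(-6*d + o)*(3*d + o)*(d*o + d)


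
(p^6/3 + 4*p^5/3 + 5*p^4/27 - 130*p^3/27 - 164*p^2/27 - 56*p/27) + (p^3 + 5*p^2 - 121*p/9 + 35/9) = p^6/3 + 4*p^5/3 + 5*p^4/27 - 103*p^3/27 - 29*p^2/27 - 419*p/27 + 35/9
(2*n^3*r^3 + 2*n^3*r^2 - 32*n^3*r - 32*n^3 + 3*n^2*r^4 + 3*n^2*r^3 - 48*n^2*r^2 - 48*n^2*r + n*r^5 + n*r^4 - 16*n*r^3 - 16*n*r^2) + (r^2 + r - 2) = 2*n^3*r^3 + 2*n^3*r^2 - 32*n^3*r - 32*n^3 + 3*n^2*r^4 + 3*n^2*r^3 - 48*n^2*r^2 - 48*n^2*r + n*r^5 + n*r^4 - 16*n*r^3 - 16*n*r^2 + r^2 + r - 2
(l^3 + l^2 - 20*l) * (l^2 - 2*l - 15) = l^5 - l^4 - 37*l^3 + 25*l^2 + 300*l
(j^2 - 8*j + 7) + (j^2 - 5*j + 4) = 2*j^2 - 13*j + 11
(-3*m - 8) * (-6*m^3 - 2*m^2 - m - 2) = 18*m^4 + 54*m^3 + 19*m^2 + 14*m + 16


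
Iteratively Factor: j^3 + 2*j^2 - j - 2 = (j + 1)*(j^2 + j - 2) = (j - 1)*(j + 1)*(j + 2)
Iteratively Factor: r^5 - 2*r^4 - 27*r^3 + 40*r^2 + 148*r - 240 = (r - 2)*(r^4 - 27*r^2 - 14*r + 120) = (r - 5)*(r - 2)*(r^3 + 5*r^2 - 2*r - 24) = (r - 5)*(r - 2)*(r + 4)*(r^2 + r - 6) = (r - 5)*(r - 2)^2*(r + 4)*(r + 3)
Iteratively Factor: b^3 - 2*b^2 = (b)*(b^2 - 2*b) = b*(b - 2)*(b)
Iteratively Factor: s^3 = (s)*(s^2) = s^2*(s)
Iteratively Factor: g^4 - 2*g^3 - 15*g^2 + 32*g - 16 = (g - 1)*(g^3 - g^2 - 16*g + 16) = (g - 1)^2*(g^2 - 16) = (g - 1)^2*(g + 4)*(g - 4)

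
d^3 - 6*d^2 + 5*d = d*(d - 5)*(d - 1)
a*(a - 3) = a^2 - 3*a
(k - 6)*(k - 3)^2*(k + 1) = k^4 - 11*k^3 + 33*k^2 - 9*k - 54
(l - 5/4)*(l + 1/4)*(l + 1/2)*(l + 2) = l^4 + 3*l^3/2 - 29*l^2/16 - 57*l/32 - 5/16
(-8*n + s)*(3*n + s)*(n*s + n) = -24*n^3*s - 24*n^3 - 5*n^2*s^2 - 5*n^2*s + n*s^3 + n*s^2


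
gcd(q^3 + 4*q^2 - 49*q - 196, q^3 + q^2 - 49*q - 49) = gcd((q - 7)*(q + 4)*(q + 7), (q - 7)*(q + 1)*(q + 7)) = q^2 - 49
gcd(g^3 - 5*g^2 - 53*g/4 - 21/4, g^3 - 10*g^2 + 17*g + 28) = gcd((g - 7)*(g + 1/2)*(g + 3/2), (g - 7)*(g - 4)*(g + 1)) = g - 7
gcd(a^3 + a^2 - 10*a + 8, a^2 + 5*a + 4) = a + 4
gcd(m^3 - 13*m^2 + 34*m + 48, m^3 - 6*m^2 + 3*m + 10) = m + 1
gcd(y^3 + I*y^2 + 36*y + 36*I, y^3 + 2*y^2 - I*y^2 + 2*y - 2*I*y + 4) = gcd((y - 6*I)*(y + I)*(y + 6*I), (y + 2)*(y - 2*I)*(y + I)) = y + I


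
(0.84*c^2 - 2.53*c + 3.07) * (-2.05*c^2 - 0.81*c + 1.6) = -1.722*c^4 + 4.5061*c^3 - 2.9002*c^2 - 6.5347*c + 4.912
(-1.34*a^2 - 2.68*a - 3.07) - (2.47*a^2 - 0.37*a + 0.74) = -3.81*a^2 - 2.31*a - 3.81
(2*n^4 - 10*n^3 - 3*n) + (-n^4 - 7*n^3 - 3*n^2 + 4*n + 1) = n^4 - 17*n^3 - 3*n^2 + n + 1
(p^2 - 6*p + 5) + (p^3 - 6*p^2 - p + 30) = p^3 - 5*p^2 - 7*p + 35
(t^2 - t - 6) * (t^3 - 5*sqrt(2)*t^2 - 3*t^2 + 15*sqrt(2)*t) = t^5 - 5*sqrt(2)*t^4 - 4*t^4 - 3*t^3 + 20*sqrt(2)*t^3 + 18*t^2 + 15*sqrt(2)*t^2 - 90*sqrt(2)*t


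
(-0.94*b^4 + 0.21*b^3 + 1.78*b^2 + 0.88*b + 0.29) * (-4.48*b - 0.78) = 4.2112*b^5 - 0.2076*b^4 - 8.1382*b^3 - 5.3308*b^2 - 1.9856*b - 0.2262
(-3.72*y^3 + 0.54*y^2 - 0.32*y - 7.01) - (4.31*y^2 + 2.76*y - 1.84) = -3.72*y^3 - 3.77*y^2 - 3.08*y - 5.17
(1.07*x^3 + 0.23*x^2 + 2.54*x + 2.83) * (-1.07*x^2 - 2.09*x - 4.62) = -1.1449*x^5 - 2.4824*x^4 - 8.1419*x^3 - 9.3993*x^2 - 17.6495*x - 13.0746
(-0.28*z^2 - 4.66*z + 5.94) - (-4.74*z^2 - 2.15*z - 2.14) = 4.46*z^2 - 2.51*z + 8.08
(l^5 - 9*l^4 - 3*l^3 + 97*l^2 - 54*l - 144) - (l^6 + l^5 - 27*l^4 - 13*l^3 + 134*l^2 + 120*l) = -l^6 + 18*l^4 + 10*l^3 - 37*l^2 - 174*l - 144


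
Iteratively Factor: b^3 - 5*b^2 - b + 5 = (b - 5)*(b^2 - 1) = (b - 5)*(b - 1)*(b + 1)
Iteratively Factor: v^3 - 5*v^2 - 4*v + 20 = (v - 2)*(v^2 - 3*v - 10) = (v - 2)*(v + 2)*(v - 5)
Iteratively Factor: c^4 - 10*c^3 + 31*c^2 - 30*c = (c)*(c^3 - 10*c^2 + 31*c - 30) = c*(c - 3)*(c^2 - 7*c + 10) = c*(c - 3)*(c - 2)*(c - 5)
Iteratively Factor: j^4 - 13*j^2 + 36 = (j + 3)*(j^3 - 3*j^2 - 4*j + 12) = (j - 3)*(j + 3)*(j^2 - 4) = (j - 3)*(j - 2)*(j + 3)*(j + 2)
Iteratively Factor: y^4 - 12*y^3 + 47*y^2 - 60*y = (y - 5)*(y^3 - 7*y^2 + 12*y) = y*(y - 5)*(y^2 - 7*y + 12) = y*(y - 5)*(y - 4)*(y - 3)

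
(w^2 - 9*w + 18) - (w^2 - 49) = 67 - 9*w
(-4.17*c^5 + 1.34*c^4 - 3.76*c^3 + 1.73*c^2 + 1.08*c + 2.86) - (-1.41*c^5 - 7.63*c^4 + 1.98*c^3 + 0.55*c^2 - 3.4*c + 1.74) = -2.76*c^5 + 8.97*c^4 - 5.74*c^3 + 1.18*c^2 + 4.48*c + 1.12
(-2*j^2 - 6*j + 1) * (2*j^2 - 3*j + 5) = -4*j^4 - 6*j^3 + 10*j^2 - 33*j + 5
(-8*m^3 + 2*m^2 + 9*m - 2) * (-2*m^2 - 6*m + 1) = 16*m^5 + 44*m^4 - 38*m^3 - 48*m^2 + 21*m - 2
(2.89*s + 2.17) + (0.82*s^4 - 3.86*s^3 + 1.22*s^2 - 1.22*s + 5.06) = 0.82*s^4 - 3.86*s^3 + 1.22*s^2 + 1.67*s + 7.23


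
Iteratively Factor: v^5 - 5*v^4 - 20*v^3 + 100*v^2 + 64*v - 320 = (v - 2)*(v^4 - 3*v^3 - 26*v^2 + 48*v + 160) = (v - 2)*(v + 4)*(v^3 - 7*v^2 + 2*v + 40) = (v - 2)*(v + 2)*(v + 4)*(v^2 - 9*v + 20) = (v - 4)*(v - 2)*(v + 2)*(v + 4)*(v - 5)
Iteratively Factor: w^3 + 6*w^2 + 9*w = (w + 3)*(w^2 + 3*w) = w*(w + 3)*(w + 3)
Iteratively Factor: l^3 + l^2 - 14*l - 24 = (l + 2)*(l^2 - l - 12) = (l + 2)*(l + 3)*(l - 4)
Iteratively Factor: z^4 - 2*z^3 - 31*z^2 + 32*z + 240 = (z + 4)*(z^3 - 6*z^2 - 7*z + 60) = (z - 5)*(z + 4)*(z^2 - z - 12) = (z - 5)*(z + 3)*(z + 4)*(z - 4)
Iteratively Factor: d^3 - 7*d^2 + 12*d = (d - 4)*(d^2 - 3*d) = d*(d - 4)*(d - 3)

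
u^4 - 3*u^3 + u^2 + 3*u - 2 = (u - 2)*(u - 1)^2*(u + 1)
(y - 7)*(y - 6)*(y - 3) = y^3 - 16*y^2 + 81*y - 126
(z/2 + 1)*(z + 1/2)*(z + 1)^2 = z^4/2 + 9*z^3/4 + 7*z^2/2 + 9*z/4 + 1/2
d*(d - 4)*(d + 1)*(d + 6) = d^4 + 3*d^3 - 22*d^2 - 24*d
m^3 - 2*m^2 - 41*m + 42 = (m - 7)*(m - 1)*(m + 6)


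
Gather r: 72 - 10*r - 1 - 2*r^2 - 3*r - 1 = -2*r^2 - 13*r + 70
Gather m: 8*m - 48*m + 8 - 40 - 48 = -40*m - 80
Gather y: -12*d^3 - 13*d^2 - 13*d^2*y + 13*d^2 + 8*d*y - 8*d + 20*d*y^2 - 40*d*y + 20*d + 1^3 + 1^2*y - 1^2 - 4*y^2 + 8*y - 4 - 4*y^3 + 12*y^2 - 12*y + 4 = -12*d^3 + 12*d - 4*y^3 + y^2*(20*d + 8) + y*(-13*d^2 - 32*d - 3)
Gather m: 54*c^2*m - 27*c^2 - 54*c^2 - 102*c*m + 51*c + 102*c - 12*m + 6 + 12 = -81*c^2 + 153*c + m*(54*c^2 - 102*c - 12) + 18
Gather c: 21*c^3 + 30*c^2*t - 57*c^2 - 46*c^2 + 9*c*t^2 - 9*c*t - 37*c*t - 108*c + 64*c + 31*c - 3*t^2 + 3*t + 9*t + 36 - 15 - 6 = 21*c^3 + c^2*(30*t - 103) + c*(9*t^2 - 46*t - 13) - 3*t^2 + 12*t + 15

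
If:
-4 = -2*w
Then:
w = 2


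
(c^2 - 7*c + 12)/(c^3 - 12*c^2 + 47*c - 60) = 1/(c - 5)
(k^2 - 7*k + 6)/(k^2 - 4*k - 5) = (-k^2 + 7*k - 6)/(-k^2 + 4*k + 5)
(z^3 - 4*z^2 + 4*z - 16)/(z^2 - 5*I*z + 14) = (z^2 - 2*z*(2 + I) + 8*I)/(z - 7*I)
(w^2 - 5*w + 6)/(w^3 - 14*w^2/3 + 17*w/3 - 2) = 3*(w - 2)/(3*w^2 - 5*w + 2)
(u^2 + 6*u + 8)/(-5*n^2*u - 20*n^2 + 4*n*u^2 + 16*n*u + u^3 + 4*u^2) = (u + 2)/(-5*n^2 + 4*n*u + u^2)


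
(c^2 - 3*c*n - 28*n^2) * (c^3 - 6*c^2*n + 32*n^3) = c^5 - 9*c^4*n - 10*c^3*n^2 + 200*c^2*n^3 - 96*c*n^4 - 896*n^5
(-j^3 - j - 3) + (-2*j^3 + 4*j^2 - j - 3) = -3*j^3 + 4*j^2 - 2*j - 6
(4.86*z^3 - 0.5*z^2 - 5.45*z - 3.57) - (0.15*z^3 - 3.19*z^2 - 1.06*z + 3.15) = 4.71*z^3 + 2.69*z^2 - 4.39*z - 6.72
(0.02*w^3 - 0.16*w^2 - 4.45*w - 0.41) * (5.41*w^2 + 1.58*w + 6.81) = 0.1082*w^5 - 0.834*w^4 - 24.1911*w^3 - 10.3387*w^2 - 30.9523*w - 2.7921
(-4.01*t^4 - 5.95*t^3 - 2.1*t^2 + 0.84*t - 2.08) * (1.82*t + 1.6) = -7.2982*t^5 - 17.245*t^4 - 13.342*t^3 - 1.8312*t^2 - 2.4416*t - 3.328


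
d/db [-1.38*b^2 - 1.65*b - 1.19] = -2.76*b - 1.65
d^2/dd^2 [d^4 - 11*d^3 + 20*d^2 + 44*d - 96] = 12*d^2 - 66*d + 40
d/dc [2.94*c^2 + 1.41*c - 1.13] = 5.88*c + 1.41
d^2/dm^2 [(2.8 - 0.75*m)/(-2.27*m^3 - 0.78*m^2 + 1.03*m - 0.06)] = (23.18805*m^5 - 165.16974*m^4 - 74.90313*m^3 + 27.83316*m^2 + 15.57468*m - 5.58626)/(11.697083*m^9 + 12.057786*m^8 - 11.779257*m^7 - 9.540234*m^6 + 5.982189*m^5 + 1.750302*m^4 - 1.357435*m^3 + 0.199386*m^2 - 0.011124*m + 0.000216)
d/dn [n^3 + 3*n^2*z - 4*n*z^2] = 3*n^2 + 6*n*z - 4*z^2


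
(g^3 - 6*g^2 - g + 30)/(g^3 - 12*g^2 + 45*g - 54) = (g^2 - 3*g - 10)/(g^2 - 9*g + 18)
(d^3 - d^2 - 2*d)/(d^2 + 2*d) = (d^2 - d - 2)/(d + 2)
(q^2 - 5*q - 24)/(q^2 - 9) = (q - 8)/(q - 3)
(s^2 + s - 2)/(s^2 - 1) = (s + 2)/(s + 1)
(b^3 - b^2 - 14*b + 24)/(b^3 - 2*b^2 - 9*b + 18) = (b + 4)/(b + 3)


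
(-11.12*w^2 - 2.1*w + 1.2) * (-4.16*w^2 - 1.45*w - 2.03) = 46.2592*w^4 + 24.86*w^3 + 20.6266*w^2 + 2.523*w - 2.436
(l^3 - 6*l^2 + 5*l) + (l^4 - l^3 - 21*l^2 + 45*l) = l^4 - 27*l^2 + 50*l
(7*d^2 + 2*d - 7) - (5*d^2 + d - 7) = 2*d^2 + d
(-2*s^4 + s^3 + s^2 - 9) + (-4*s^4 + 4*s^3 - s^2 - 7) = -6*s^4 + 5*s^3 - 16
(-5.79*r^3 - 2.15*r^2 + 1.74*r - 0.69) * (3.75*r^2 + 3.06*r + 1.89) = -21.7125*r^5 - 25.7799*r^4 - 10.9971*r^3 - 1.3266*r^2 + 1.1772*r - 1.3041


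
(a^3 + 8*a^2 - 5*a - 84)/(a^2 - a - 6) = (a^2 + 11*a + 28)/(a + 2)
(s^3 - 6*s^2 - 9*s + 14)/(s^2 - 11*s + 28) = (s^2 + s - 2)/(s - 4)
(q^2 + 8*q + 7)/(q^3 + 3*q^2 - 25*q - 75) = (q^2 + 8*q + 7)/(q^3 + 3*q^2 - 25*q - 75)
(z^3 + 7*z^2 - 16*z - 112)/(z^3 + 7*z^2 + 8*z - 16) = (z^2 + 3*z - 28)/(z^2 + 3*z - 4)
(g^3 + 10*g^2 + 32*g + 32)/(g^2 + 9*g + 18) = (g^3 + 10*g^2 + 32*g + 32)/(g^2 + 9*g + 18)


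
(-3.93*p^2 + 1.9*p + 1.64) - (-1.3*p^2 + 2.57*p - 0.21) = -2.63*p^2 - 0.67*p + 1.85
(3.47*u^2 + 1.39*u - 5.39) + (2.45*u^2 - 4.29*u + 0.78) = 5.92*u^2 - 2.9*u - 4.61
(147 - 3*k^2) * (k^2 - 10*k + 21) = -3*k^4 + 30*k^3 + 84*k^2 - 1470*k + 3087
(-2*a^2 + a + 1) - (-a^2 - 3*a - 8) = -a^2 + 4*a + 9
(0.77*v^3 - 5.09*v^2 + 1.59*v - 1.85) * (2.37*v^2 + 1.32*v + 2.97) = 1.8249*v^5 - 11.0469*v^4 - 0.663599999999999*v^3 - 17.403*v^2 + 2.2803*v - 5.4945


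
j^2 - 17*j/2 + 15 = (j - 6)*(j - 5/2)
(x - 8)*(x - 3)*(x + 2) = x^3 - 9*x^2 + 2*x + 48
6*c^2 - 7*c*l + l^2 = (-6*c + l)*(-c + l)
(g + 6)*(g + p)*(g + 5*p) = g^3 + 6*g^2*p + 6*g^2 + 5*g*p^2 + 36*g*p + 30*p^2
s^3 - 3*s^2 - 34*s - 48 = (s - 8)*(s + 2)*(s + 3)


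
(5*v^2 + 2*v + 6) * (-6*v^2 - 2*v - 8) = -30*v^4 - 22*v^3 - 80*v^2 - 28*v - 48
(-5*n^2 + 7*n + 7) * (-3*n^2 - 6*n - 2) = 15*n^4 + 9*n^3 - 53*n^2 - 56*n - 14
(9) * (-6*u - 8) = -54*u - 72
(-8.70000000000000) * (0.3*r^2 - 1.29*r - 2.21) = -2.61*r^2 + 11.223*r + 19.227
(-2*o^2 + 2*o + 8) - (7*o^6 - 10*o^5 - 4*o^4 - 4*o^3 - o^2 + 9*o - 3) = -7*o^6 + 10*o^5 + 4*o^4 + 4*o^3 - o^2 - 7*o + 11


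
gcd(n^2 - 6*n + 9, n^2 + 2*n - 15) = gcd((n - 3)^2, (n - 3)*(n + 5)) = n - 3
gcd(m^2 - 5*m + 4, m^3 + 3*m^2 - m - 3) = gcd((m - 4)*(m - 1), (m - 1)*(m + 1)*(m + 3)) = m - 1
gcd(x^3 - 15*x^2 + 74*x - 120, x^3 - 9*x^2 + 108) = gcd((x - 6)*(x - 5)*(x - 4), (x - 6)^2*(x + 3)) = x - 6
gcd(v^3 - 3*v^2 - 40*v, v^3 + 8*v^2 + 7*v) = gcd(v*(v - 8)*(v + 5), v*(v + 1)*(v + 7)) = v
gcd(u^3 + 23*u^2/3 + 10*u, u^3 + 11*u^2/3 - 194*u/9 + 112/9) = 1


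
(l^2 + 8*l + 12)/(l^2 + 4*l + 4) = (l + 6)/(l + 2)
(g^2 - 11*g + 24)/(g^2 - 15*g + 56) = (g - 3)/(g - 7)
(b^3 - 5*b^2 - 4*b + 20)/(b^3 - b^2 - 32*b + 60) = (b + 2)/(b + 6)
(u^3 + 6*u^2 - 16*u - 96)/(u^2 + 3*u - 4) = (u^2 + 2*u - 24)/(u - 1)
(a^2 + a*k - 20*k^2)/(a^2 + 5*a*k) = (a - 4*k)/a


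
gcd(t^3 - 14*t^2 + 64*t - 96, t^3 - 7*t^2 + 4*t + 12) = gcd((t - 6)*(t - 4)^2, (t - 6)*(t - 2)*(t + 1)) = t - 6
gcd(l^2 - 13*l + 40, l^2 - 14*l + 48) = l - 8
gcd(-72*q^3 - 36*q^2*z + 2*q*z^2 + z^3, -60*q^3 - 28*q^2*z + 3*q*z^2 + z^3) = 12*q^2 + 8*q*z + z^2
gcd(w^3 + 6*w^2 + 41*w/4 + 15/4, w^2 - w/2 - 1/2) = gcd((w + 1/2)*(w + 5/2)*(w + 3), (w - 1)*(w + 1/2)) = w + 1/2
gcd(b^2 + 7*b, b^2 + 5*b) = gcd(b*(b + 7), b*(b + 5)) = b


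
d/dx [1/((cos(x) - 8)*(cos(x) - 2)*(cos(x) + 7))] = 3*(cos(x)^2 - 2*cos(x) - 18)*sin(x)/((cos(x) - 8)^2*(cos(x) - 2)^2*(cos(x) + 7)^2)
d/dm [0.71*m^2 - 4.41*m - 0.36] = 1.42*m - 4.41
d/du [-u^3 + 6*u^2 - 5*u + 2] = -3*u^2 + 12*u - 5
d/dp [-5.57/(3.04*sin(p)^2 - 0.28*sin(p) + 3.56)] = (33.8656*sin(p) - 1.5596)*cos(p)/(3.04*sin(p)^2 - 0.28*sin(p) + 3.56)^2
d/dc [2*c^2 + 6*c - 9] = 4*c + 6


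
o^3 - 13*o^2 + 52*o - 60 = (o - 6)*(o - 5)*(o - 2)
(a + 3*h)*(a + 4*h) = a^2 + 7*a*h + 12*h^2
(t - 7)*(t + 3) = t^2 - 4*t - 21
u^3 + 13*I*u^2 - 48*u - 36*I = (u + I)*(u + 6*I)^2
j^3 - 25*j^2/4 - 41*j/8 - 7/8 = (j - 7)*(j + 1/4)*(j + 1/2)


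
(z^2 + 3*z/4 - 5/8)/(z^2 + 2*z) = (8*z^2 + 6*z - 5)/(8*z*(z + 2))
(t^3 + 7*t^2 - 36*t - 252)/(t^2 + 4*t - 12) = (t^2 + t - 42)/(t - 2)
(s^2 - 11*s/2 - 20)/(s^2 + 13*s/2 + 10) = (s - 8)/(s + 4)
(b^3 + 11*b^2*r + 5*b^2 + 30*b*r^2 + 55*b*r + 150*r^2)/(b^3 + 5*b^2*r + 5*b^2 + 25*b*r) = (b + 6*r)/b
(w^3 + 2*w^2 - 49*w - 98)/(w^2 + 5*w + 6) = (w^2 - 49)/(w + 3)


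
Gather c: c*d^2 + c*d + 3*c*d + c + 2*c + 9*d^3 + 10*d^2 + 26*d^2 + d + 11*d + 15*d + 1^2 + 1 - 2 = c*(d^2 + 4*d + 3) + 9*d^3 + 36*d^2 + 27*d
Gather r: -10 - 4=-14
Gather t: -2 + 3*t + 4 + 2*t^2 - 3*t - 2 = 2*t^2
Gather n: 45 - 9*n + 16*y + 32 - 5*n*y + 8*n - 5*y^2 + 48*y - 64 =n*(-5*y - 1) - 5*y^2 + 64*y + 13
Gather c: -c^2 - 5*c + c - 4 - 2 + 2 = -c^2 - 4*c - 4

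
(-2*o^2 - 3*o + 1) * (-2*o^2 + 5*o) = 4*o^4 - 4*o^3 - 17*o^2 + 5*o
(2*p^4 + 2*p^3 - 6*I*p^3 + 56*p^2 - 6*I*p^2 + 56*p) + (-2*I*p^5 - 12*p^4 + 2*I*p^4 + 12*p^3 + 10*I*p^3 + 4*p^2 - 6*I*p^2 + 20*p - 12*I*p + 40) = -2*I*p^5 - 10*p^4 + 2*I*p^4 + 14*p^3 + 4*I*p^3 + 60*p^2 - 12*I*p^2 + 76*p - 12*I*p + 40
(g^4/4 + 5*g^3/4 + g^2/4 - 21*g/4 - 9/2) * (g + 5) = g^5/4 + 5*g^4/2 + 13*g^3/2 - 4*g^2 - 123*g/4 - 45/2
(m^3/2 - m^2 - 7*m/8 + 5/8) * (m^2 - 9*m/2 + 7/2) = m^5/2 - 13*m^4/4 + 43*m^3/8 + 17*m^2/16 - 47*m/8 + 35/16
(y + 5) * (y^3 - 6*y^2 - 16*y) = y^4 - y^3 - 46*y^2 - 80*y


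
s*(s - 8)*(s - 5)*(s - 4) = s^4 - 17*s^3 + 92*s^2 - 160*s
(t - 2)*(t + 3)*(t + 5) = t^3 + 6*t^2 - t - 30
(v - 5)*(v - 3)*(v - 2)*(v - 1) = v^4 - 11*v^3 + 41*v^2 - 61*v + 30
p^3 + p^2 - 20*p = p*(p - 4)*(p + 5)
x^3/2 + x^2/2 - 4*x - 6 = (x/2 + 1)*(x - 3)*(x + 2)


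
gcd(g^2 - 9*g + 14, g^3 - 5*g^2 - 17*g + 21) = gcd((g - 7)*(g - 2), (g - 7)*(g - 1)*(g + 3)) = g - 7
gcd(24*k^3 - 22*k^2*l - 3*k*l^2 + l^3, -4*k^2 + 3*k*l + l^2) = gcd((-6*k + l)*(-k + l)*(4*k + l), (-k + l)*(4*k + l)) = 4*k^2 - 3*k*l - l^2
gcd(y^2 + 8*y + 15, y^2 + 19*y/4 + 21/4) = y + 3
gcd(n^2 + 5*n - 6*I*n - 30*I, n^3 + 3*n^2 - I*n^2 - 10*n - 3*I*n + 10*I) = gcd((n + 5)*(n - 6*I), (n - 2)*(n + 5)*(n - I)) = n + 5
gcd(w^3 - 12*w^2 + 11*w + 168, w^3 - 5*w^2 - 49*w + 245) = w - 7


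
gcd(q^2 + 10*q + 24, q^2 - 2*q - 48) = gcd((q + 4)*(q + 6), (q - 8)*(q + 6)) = q + 6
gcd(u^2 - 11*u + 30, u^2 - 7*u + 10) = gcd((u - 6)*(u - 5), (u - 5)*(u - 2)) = u - 5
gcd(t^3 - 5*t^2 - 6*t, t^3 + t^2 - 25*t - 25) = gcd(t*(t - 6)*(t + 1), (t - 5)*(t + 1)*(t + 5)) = t + 1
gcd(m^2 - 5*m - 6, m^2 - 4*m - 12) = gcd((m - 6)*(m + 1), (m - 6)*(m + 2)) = m - 6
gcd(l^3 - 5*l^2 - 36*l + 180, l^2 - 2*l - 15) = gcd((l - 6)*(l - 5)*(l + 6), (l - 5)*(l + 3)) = l - 5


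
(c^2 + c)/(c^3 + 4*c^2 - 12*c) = (c + 1)/(c^2 + 4*c - 12)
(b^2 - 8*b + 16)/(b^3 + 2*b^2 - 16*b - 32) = (b - 4)/(b^2 + 6*b + 8)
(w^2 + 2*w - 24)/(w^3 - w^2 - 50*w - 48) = (w - 4)/(w^2 - 7*w - 8)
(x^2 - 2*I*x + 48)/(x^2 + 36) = (x - 8*I)/(x - 6*I)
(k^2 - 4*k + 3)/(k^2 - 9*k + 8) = (k - 3)/(k - 8)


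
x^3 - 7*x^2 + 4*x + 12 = (x - 6)*(x - 2)*(x + 1)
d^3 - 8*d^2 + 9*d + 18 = (d - 6)*(d - 3)*(d + 1)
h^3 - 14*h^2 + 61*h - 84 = (h - 7)*(h - 4)*(h - 3)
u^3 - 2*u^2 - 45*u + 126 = (u - 6)*(u - 3)*(u + 7)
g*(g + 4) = g^2 + 4*g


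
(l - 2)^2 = l^2 - 4*l + 4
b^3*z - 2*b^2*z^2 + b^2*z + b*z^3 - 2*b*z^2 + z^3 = (b - z)^2*(b*z + z)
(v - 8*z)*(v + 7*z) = v^2 - v*z - 56*z^2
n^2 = n^2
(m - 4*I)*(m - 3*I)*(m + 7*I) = m^3 + 37*m - 84*I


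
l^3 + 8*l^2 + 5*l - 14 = (l - 1)*(l + 2)*(l + 7)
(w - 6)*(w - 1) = w^2 - 7*w + 6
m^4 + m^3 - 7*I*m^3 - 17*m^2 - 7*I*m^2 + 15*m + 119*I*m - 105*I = (m - 3)*(m - 1)*(m + 5)*(m - 7*I)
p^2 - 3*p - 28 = (p - 7)*(p + 4)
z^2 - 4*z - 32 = (z - 8)*(z + 4)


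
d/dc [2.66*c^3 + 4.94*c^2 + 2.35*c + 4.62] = 7.98*c^2 + 9.88*c + 2.35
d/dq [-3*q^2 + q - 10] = 1 - 6*q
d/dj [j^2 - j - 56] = 2*j - 1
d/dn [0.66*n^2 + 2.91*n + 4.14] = 1.32*n + 2.91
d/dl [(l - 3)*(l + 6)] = 2*l + 3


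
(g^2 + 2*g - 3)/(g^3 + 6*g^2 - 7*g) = (g + 3)/(g*(g + 7))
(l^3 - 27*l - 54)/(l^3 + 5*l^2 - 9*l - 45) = (l^2 - 3*l - 18)/(l^2 + 2*l - 15)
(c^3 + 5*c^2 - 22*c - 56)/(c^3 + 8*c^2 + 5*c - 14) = (c - 4)/(c - 1)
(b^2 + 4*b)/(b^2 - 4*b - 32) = b/(b - 8)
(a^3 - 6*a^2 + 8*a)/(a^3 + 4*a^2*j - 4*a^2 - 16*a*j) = (a - 2)/(a + 4*j)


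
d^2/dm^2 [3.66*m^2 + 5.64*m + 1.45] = 7.32000000000000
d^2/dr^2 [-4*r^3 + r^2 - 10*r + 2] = 2 - 24*r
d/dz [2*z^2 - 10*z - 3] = 4*z - 10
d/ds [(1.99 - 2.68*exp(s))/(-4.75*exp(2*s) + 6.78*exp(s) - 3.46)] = (-12.73*exp(2*s) + 18.905*exp(s) - 4.2194)*exp(s)/(22.5625*exp(4*s) - 64.41*exp(3*s) + 78.8384*exp(2*s) - 46.9176*exp(s) + 11.9716)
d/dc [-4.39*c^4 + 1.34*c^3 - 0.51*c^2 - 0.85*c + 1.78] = -17.56*c^3 + 4.02*c^2 - 1.02*c - 0.85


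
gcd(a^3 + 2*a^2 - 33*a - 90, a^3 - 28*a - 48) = a - 6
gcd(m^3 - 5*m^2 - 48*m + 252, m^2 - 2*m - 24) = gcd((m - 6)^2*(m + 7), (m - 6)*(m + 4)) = m - 6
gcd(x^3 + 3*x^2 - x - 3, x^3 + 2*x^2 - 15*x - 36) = x + 3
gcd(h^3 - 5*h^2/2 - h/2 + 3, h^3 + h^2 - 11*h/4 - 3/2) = h - 3/2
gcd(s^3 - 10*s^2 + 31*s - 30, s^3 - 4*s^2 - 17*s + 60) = s^2 - 8*s + 15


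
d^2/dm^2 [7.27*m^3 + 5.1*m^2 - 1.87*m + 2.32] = 43.62*m + 10.2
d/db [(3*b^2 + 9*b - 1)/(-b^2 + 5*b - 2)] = (24*b^2 - 14*b - 13)/(b^4 - 10*b^3 + 29*b^2 - 20*b + 4)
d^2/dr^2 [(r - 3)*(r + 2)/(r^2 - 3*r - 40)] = 4*(r^3 + 51*r^2 - 33*r + 713)/(r^6 - 9*r^5 - 93*r^4 + 693*r^3 + 3720*r^2 - 14400*r - 64000)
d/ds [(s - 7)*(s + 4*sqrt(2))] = 2*s - 7 + 4*sqrt(2)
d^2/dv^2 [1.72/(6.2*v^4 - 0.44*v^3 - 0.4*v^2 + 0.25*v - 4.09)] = ((-127.968*v^2 + 4.5408*v + 1.376)*(-6.2*v^4 + 0.44*v^3 + 0.4*v^2 - 0.25*v + 4.09) - 1.72*(24.8*v^3 - 1.32*v^2 - 0.8*v + 0.25)*(49.6*v^3 - 2.64*v^2 - 1.6*v + 0.5))/(-6.2*v^4 + 0.44*v^3 + 0.4*v^2 - 0.25*v + 4.09)^3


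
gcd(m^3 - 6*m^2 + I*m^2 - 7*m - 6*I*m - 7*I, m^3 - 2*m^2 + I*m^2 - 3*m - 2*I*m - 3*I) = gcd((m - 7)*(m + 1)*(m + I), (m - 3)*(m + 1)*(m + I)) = m^2 + m*(1 + I) + I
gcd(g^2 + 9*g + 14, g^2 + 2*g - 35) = g + 7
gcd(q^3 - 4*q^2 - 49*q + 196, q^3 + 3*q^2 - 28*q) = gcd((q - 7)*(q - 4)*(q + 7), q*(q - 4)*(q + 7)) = q^2 + 3*q - 28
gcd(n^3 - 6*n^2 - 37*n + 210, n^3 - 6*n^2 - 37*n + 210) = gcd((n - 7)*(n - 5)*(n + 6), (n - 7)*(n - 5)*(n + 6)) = n^3 - 6*n^2 - 37*n + 210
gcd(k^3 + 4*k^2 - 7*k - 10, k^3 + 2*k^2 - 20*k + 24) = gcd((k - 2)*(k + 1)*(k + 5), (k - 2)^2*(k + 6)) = k - 2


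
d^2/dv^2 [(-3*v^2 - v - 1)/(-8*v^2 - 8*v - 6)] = (-32*v^3 - 60*v^2 + 12*v + 19)/(64*v^6 + 192*v^5 + 336*v^4 + 352*v^3 + 252*v^2 + 108*v + 27)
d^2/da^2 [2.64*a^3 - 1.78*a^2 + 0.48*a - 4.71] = 15.84*a - 3.56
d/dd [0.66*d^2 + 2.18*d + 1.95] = 1.32*d + 2.18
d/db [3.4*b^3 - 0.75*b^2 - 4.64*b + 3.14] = 10.2*b^2 - 1.5*b - 4.64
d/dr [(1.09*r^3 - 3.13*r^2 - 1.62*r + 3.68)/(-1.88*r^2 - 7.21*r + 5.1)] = (-2.0492*r^4 - 15.7178*r^3 + 36.1987*r^2 - 18.0892*r + 18.2708)/(3.5344*r^4 + 27.1096*r^3 + 32.8081*r^2 - 73.542*r + 26.01)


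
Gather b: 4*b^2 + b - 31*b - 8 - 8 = 4*b^2 - 30*b - 16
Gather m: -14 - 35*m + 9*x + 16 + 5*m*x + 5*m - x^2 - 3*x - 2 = m*(5*x - 30) - x^2 + 6*x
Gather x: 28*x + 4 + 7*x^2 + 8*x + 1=7*x^2 + 36*x + 5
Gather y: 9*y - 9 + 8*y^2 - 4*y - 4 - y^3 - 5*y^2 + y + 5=-y^3 + 3*y^2 + 6*y - 8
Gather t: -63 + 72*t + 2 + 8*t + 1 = 80*t - 60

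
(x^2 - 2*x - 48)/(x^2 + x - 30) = (x - 8)/(x - 5)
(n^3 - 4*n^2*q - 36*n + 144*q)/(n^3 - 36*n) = (n - 4*q)/n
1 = 1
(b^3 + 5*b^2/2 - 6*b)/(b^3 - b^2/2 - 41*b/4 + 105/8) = 4*b*(b + 4)/(4*b^2 + 4*b - 35)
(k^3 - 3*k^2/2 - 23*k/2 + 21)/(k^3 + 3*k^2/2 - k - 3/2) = (2*k^3 - 3*k^2 - 23*k + 42)/(2*k^3 + 3*k^2 - 2*k - 3)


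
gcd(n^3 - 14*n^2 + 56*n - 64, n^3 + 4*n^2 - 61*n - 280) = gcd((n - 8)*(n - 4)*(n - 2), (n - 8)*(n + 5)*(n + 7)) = n - 8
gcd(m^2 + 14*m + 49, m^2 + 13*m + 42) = m + 7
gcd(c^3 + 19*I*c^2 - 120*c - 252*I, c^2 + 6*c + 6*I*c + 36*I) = c + 6*I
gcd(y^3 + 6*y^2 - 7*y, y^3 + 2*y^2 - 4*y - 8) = 1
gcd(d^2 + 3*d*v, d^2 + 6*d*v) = d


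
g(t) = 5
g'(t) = 0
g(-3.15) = 5.00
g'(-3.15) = 0.00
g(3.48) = 5.00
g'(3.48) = 0.00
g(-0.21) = 5.00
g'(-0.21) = 0.00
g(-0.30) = 5.00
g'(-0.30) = 0.00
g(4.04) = 5.00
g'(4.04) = 0.00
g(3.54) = 5.00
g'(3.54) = 0.00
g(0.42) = 5.00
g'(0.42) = 0.00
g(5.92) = 5.00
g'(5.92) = 0.00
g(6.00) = 5.00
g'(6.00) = 0.00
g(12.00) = 5.00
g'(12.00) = 0.00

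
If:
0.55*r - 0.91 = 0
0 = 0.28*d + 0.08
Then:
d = -0.29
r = 1.65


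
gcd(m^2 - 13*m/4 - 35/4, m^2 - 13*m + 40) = m - 5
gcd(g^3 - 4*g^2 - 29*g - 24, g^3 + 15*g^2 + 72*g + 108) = g + 3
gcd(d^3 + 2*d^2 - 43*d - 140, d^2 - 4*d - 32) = d + 4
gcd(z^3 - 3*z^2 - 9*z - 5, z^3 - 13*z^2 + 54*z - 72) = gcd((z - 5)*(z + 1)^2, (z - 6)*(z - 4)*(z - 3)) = 1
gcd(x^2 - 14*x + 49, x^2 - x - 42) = x - 7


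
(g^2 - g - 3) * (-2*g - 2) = -2*g^3 + 8*g + 6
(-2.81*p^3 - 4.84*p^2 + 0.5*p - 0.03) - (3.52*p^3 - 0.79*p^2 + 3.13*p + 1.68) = -6.33*p^3 - 4.05*p^2 - 2.63*p - 1.71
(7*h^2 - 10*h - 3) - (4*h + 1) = 7*h^2 - 14*h - 4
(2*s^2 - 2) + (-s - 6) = 2*s^2 - s - 8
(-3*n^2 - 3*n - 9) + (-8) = -3*n^2 - 3*n - 17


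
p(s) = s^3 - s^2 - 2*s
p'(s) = 3*s^2 - 2*s - 2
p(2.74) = 7.58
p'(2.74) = 15.04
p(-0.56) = 0.63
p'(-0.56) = 0.06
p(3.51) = 23.90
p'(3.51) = 27.94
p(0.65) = -1.45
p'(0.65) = -2.03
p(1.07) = -2.06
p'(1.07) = -0.71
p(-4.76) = -120.99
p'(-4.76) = 75.49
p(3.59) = 26.20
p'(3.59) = 29.48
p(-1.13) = -0.46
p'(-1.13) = 4.09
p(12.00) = 1560.00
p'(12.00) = 406.00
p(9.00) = 630.00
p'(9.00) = 223.00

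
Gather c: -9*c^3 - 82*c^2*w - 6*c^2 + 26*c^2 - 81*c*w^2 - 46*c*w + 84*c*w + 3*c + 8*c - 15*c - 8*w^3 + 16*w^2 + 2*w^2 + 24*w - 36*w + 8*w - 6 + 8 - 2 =-9*c^3 + c^2*(20 - 82*w) + c*(-81*w^2 + 38*w - 4) - 8*w^3 + 18*w^2 - 4*w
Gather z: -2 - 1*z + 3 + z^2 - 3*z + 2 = z^2 - 4*z + 3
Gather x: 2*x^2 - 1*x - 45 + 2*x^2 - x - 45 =4*x^2 - 2*x - 90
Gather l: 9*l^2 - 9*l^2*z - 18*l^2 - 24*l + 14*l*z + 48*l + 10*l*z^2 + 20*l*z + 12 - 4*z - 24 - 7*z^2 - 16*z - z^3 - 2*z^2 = l^2*(-9*z - 9) + l*(10*z^2 + 34*z + 24) - z^3 - 9*z^2 - 20*z - 12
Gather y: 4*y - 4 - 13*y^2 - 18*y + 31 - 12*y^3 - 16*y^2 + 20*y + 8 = -12*y^3 - 29*y^2 + 6*y + 35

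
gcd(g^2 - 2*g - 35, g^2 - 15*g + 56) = g - 7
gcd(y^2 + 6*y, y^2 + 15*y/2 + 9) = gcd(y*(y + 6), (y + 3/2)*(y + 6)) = y + 6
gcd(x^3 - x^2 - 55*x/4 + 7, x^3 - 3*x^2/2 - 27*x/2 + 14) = x^2 - x/2 - 14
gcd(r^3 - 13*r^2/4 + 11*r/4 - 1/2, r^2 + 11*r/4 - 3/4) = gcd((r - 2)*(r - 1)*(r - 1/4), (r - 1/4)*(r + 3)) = r - 1/4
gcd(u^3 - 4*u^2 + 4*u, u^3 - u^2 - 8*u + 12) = u^2 - 4*u + 4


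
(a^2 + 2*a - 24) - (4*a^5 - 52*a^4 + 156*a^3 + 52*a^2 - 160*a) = -4*a^5 + 52*a^4 - 156*a^3 - 51*a^2 + 162*a - 24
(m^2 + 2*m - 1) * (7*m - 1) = 7*m^3 + 13*m^2 - 9*m + 1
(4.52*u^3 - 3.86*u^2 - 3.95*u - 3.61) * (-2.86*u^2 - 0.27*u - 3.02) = -12.9272*u^5 + 9.8192*u^4 - 1.3112*u^3 + 23.0483*u^2 + 12.9037*u + 10.9022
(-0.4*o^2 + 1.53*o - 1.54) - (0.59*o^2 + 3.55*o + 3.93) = -0.99*o^2 - 2.02*o - 5.47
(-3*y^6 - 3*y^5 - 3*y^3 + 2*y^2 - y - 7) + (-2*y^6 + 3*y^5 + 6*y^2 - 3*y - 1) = -5*y^6 - 3*y^3 + 8*y^2 - 4*y - 8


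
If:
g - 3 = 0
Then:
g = 3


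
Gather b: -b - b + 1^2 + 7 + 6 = 14 - 2*b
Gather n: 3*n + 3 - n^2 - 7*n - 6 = -n^2 - 4*n - 3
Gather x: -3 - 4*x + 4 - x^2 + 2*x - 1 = -x^2 - 2*x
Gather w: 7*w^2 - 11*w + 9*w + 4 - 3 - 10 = 7*w^2 - 2*w - 9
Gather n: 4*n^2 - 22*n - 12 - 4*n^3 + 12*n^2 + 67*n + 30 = -4*n^3 + 16*n^2 + 45*n + 18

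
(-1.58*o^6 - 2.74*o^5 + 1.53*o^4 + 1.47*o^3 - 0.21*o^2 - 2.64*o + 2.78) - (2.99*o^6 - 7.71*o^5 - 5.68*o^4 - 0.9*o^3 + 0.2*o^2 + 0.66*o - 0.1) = -4.57*o^6 + 4.97*o^5 + 7.21*o^4 + 2.37*o^3 - 0.41*o^2 - 3.3*o + 2.88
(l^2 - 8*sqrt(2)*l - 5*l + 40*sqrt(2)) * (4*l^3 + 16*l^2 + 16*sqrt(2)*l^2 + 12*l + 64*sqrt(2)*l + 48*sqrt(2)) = 4*l^5 - 16*sqrt(2)*l^4 - 4*l^4 - 324*l^3 + 16*sqrt(2)*l^3 + 196*l^2 + 272*sqrt(2)*l^2 + 240*sqrt(2)*l + 4352*l + 3840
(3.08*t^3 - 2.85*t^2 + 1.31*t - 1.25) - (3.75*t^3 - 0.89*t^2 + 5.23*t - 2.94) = -0.67*t^3 - 1.96*t^2 - 3.92*t + 1.69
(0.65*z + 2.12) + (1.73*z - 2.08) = 2.38*z + 0.04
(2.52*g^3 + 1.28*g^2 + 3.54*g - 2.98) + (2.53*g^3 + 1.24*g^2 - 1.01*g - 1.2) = 5.05*g^3 + 2.52*g^2 + 2.53*g - 4.18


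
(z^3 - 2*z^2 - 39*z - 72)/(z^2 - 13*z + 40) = (z^2 + 6*z + 9)/(z - 5)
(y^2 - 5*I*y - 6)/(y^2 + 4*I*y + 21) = (y - 2*I)/(y + 7*I)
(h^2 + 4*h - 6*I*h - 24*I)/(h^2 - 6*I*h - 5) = (h^2 + h*(4 - 6*I) - 24*I)/(h^2 - 6*I*h - 5)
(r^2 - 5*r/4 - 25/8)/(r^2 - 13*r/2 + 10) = (r + 5/4)/(r - 4)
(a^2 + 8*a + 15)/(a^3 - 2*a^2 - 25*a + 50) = (a + 3)/(a^2 - 7*a + 10)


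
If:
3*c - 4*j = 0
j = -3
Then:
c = -4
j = -3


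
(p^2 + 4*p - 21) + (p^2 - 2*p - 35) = 2*p^2 + 2*p - 56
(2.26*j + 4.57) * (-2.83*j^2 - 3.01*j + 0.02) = -6.3958*j^3 - 19.7357*j^2 - 13.7105*j + 0.0914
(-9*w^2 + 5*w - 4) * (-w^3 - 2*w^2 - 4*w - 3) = 9*w^5 + 13*w^4 + 30*w^3 + 15*w^2 + w + 12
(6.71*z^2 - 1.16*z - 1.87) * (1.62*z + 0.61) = 10.8702*z^3 + 2.2139*z^2 - 3.737*z - 1.1407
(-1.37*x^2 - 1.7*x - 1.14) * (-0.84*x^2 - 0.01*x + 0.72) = 1.1508*x^4 + 1.4417*x^3 - 0.0118000000000001*x^2 - 1.2126*x - 0.8208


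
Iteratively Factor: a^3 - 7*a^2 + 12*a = (a - 3)*(a^2 - 4*a) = (a - 4)*(a - 3)*(a)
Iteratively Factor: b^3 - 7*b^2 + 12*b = (b - 4)*(b^2 - 3*b) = b*(b - 4)*(b - 3)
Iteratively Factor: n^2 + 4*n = (n + 4)*(n)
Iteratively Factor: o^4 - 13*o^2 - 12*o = (o + 3)*(o^3 - 3*o^2 - 4*o) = (o + 1)*(o + 3)*(o^2 - 4*o) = (o - 4)*(o + 1)*(o + 3)*(o)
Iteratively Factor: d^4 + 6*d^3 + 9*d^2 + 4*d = (d + 1)*(d^3 + 5*d^2 + 4*d) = (d + 1)*(d + 4)*(d^2 + d) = d*(d + 1)*(d + 4)*(d + 1)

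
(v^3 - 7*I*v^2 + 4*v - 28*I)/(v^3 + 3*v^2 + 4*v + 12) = (v - 7*I)/(v + 3)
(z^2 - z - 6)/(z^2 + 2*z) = (z - 3)/z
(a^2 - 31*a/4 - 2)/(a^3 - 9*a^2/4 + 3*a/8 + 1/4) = 2*(a - 8)/(2*a^2 - 5*a + 2)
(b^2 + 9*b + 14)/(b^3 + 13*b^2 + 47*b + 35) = (b + 2)/(b^2 + 6*b + 5)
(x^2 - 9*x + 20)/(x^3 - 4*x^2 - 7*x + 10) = (x - 4)/(x^2 + x - 2)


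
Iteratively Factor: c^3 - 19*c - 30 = (c + 3)*(c^2 - 3*c - 10) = (c - 5)*(c + 3)*(c + 2)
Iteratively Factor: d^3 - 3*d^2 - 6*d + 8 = (d + 2)*(d^2 - 5*d + 4) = (d - 1)*(d + 2)*(d - 4)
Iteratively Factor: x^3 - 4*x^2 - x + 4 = (x + 1)*(x^2 - 5*x + 4) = (x - 1)*(x + 1)*(x - 4)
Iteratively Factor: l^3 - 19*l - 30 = (l - 5)*(l^2 + 5*l + 6) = (l - 5)*(l + 2)*(l + 3)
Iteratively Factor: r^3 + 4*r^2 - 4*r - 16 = (r + 2)*(r^2 + 2*r - 8) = (r - 2)*(r + 2)*(r + 4)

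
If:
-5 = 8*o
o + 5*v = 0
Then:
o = -5/8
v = 1/8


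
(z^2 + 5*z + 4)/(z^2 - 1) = (z + 4)/(z - 1)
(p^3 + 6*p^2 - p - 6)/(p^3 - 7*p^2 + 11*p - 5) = (p^2 + 7*p + 6)/(p^2 - 6*p + 5)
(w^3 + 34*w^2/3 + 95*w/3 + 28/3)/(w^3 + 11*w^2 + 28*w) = (w + 1/3)/w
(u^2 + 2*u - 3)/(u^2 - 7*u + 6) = (u + 3)/(u - 6)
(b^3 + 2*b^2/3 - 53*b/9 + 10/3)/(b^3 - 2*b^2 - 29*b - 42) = (9*b^2 - 21*b + 10)/(9*(b^2 - 5*b - 14))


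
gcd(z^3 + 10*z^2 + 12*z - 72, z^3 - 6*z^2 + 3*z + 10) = z - 2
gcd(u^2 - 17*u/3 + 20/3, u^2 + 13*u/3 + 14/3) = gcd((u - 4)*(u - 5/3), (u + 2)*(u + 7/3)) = 1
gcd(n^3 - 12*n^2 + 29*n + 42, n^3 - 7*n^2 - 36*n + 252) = n^2 - 13*n + 42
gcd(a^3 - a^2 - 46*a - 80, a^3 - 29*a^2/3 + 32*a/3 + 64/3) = a - 8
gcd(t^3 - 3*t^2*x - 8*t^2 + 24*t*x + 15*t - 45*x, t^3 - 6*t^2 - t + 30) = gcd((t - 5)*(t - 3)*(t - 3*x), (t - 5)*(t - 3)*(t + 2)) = t^2 - 8*t + 15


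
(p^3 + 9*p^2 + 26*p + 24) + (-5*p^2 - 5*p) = p^3 + 4*p^2 + 21*p + 24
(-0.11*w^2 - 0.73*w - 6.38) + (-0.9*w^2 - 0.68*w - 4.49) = -1.01*w^2 - 1.41*w - 10.87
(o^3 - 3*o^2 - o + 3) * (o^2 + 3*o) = o^5 - 10*o^3 + 9*o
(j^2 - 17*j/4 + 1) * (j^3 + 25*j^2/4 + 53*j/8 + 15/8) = j^5 + 2*j^4 - 303*j^3/16 - 641*j^2/32 - 43*j/32 + 15/8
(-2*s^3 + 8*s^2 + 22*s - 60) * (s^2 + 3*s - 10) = -2*s^5 + 2*s^4 + 66*s^3 - 74*s^2 - 400*s + 600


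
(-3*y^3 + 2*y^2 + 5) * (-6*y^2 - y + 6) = 18*y^5 - 9*y^4 - 20*y^3 - 18*y^2 - 5*y + 30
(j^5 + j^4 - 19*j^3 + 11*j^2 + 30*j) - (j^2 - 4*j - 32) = j^5 + j^4 - 19*j^3 + 10*j^2 + 34*j + 32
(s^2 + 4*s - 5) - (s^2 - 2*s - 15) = 6*s + 10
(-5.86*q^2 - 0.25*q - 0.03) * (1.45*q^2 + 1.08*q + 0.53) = -8.497*q^4 - 6.6913*q^3 - 3.4193*q^2 - 0.1649*q - 0.0159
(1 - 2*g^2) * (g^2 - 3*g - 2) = -2*g^4 + 6*g^3 + 5*g^2 - 3*g - 2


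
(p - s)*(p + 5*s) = p^2 + 4*p*s - 5*s^2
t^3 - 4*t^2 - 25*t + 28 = (t - 7)*(t - 1)*(t + 4)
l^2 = l^2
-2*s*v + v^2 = v*(-2*s + v)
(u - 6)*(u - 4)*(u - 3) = u^3 - 13*u^2 + 54*u - 72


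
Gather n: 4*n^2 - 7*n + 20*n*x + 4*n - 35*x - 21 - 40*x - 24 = 4*n^2 + n*(20*x - 3) - 75*x - 45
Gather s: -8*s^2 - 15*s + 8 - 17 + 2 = -8*s^2 - 15*s - 7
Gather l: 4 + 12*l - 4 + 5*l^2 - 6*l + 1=5*l^2 + 6*l + 1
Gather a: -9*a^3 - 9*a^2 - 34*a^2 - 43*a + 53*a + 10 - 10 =-9*a^3 - 43*a^2 + 10*a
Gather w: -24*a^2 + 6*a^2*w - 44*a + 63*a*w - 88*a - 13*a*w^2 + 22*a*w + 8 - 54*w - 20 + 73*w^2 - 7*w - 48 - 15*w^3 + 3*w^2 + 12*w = -24*a^2 - 132*a - 15*w^3 + w^2*(76 - 13*a) + w*(6*a^2 + 85*a - 49) - 60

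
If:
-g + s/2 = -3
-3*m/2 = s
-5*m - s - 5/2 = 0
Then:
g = 99/28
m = -5/7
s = 15/14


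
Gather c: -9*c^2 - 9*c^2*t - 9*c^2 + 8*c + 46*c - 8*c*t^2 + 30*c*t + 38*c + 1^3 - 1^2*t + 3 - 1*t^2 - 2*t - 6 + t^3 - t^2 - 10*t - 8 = c^2*(-9*t - 18) + c*(-8*t^2 + 30*t + 92) + t^3 - 2*t^2 - 13*t - 10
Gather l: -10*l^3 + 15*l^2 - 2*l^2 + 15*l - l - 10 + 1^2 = -10*l^3 + 13*l^2 + 14*l - 9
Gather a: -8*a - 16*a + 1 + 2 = 3 - 24*a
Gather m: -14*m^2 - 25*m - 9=-14*m^2 - 25*m - 9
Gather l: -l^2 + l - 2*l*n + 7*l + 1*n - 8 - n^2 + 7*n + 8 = -l^2 + l*(8 - 2*n) - n^2 + 8*n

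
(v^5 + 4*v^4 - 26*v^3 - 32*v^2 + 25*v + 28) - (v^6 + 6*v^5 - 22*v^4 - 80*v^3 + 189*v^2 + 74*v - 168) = -v^6 - 5*v^5 + 26*v^4 + 54*v^3 - 221*v^2 - 49*v + 196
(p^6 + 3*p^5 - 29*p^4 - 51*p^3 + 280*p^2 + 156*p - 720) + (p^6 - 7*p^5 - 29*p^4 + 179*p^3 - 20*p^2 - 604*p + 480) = 2*p^6 - 4*p^5 - 58*p^4 + 128*p^3 + 260*p^2 - 448*p - 240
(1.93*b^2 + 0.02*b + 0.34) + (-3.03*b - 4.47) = 1.93*b^2 - 3.01*b - 4.13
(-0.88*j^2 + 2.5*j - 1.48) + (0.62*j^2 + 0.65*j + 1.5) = -0.26*j^2 + 3.15*j + 0.02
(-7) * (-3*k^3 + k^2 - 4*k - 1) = 21*k^3 - 7*k^2 + 28*k + 7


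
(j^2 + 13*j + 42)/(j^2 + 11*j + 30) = (j + 7)/(j + 5)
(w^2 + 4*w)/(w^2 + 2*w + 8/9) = 9*w*(w + 4)/(9*w^2 + 18*w + 8)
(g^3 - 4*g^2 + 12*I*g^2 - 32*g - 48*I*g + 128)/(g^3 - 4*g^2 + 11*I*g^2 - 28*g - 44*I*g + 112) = (g + 8*I)/(g + 7*I)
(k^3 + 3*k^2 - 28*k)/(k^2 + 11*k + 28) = k*(k - 4)/(k + 4)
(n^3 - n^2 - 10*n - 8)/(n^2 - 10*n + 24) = (n^2 + 3*n + 2)/(n - 6)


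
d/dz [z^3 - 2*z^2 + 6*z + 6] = 3*z^2 - 4*z + 6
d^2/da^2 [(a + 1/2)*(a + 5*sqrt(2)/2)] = 2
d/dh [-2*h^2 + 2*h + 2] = 2 - 4*h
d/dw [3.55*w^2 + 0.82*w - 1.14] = 7.1*w + 0.82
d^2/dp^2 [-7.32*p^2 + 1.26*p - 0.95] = -14.6400000000000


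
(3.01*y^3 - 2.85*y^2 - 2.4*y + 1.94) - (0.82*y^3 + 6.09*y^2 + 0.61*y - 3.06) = 2.19*y^3 - 8.94*y^2 - 3.01*y + 5.0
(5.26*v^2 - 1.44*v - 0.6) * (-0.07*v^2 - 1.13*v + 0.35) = -0.3682*v^4 - 5.843*v^3 + 3.5102*v^2 + 0.174*v - 0.21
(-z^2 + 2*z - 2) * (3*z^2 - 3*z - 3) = -3*z^4 + 9*z^3 - 9*z^2 + 6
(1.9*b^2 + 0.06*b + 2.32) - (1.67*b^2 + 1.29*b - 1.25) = 0.23*b^2 - 1.23*b + 3.57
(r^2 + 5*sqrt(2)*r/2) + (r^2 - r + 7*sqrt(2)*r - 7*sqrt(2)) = 2*r^2 - r + 19*sqrt(2)*r/2 - 7*sqrt(2)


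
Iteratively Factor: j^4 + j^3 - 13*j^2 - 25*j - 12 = (j + 1)*(j^3 - 13*j - 12) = (j + 1)*(j + 3)*(j^2 - 3*j - 4) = (j - 4)*(j + 1)*(j + 3)*(j + 1)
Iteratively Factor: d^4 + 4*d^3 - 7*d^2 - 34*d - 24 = (d - 3)*(d^3 + 7*d^2 + 14*d + 8) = (d - 3)*(d + 4)*(d^2 + 3*d + 2) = (d - 3)*(d + 1)*(d + 4)*(d + 2)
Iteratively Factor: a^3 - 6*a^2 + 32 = (a - 4)*(a^2 - 2*a - 8) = (a - 4)*(a + 2)*(a - 4)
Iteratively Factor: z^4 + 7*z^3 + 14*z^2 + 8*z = (z + 1)*(z^3 + 6*z^2 + 8*z) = z*(z + 1)*(z^2 + 6*z + 8) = z*(z + 1)*(z + 2)*(z + 4)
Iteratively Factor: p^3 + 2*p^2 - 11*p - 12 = (p - 3)*(p^2 + 5*p + 4) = (p - 3)*(p + 1)*(p + 4)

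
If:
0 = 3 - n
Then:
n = 3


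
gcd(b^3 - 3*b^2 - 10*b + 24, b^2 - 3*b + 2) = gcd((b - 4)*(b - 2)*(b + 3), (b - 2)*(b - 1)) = b - 2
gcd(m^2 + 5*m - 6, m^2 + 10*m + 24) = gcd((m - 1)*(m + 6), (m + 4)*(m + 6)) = m + 6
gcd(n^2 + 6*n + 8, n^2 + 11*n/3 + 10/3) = n + 2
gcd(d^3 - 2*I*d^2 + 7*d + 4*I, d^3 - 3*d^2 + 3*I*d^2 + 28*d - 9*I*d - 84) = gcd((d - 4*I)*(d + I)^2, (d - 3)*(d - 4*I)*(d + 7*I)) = d - 4*I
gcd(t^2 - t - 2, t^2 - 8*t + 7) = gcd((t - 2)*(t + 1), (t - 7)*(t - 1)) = 1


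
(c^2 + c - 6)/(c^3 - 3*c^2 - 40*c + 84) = (c + 3)/(c^2 - c - 42)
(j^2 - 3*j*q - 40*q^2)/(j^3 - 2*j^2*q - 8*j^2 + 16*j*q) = (j^2 - 3*j*q - 40*q^2)/(j*(j^2 - 2*j*q - 8*j + 16*q))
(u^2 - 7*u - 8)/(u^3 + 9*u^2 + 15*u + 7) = (u - 8)/(u^2 + 8*u + 7)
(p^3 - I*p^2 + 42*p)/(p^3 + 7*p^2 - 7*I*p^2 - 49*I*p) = (p + 6*I)/(p + 7)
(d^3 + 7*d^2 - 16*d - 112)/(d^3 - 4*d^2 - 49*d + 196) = (d + 4)/(d - 7)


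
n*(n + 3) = n^2 + 3*n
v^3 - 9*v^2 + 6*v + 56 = (v - 7)*(v - 4)*(v + 2)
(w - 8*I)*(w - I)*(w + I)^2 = w^4 - 7*I*w^3 + 9*w^2 - 7*I*w + 8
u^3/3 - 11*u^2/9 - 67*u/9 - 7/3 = (u/3 + 1)*(u - 7)*(u + 1/3)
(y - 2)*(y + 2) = y^2 - 4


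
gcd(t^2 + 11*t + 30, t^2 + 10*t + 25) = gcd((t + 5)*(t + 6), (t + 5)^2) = t + 5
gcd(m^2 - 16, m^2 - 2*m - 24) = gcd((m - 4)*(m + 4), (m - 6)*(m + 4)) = m + 4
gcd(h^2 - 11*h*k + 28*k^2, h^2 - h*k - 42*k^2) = h - 7*k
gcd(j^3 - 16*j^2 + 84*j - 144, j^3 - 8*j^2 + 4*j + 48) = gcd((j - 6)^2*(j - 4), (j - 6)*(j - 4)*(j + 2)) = j^2 - 10*j + 24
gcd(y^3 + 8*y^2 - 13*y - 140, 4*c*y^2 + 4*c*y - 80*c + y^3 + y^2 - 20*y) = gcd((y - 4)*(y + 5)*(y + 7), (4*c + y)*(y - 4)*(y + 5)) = y^2 + y - 20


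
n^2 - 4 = (n - 2)*(n + 2)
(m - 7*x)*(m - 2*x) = m^2 - 9*m*x + 14*x^2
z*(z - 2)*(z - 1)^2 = z^4 - 4*z^3 + 5*z^2 - 2*z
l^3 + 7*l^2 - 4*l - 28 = (l - 2)*(l + 2)*(l + 7)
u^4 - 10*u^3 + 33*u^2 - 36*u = u*(u - 4)*(u - 3)^2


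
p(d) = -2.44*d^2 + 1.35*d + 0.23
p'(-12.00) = 59.91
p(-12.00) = -367.33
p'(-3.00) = 15.99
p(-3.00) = -25.78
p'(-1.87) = 10.48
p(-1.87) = -10.83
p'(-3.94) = 20.58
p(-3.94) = -42.97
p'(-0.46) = 3.59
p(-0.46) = -0.91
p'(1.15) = -4.26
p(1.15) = -1.44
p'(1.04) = -3.73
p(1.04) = -1.01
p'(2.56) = -11.14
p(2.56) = -12.30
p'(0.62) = -1.68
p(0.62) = 0.13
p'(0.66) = -1.87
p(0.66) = 0.06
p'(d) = 1.35 - 4.88*d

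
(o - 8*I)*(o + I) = o^2 - 7*I*o + 8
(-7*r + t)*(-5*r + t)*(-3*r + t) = -105*r^3 + 71*r^2*t - 15*r*t^2 + t^3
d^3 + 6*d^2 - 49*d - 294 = (d - 7)*(d + 6)*(d + 7)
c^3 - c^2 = c^2*(c - 1)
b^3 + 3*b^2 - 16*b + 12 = (b - 2)*(b - 1)*(b + 6)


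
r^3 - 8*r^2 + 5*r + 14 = (r - 7)*(r - 2)*(r + 1)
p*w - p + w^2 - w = (p + w)*(w - 1)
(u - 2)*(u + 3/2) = u^2 - u/2 - 3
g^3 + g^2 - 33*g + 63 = (g - 3)^2*(g + 7)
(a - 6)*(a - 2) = a^2 - 8*a + 12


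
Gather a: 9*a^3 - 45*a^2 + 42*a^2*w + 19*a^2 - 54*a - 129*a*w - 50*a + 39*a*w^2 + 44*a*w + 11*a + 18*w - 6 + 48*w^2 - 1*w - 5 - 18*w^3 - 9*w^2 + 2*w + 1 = 9*a^3 + a^2*(42*w - 26) + a*(39*w^2 - 85*w - 93) - 18*w^3 + 39*w^2 + 19*w - 10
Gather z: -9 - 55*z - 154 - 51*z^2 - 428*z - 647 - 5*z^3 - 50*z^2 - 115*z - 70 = -5*z^3 - 101*z^2 - 598*z - 880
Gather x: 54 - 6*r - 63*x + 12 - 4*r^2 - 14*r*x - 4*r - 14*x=-4*r^2 - 10*r + x*(-14*r - 77) + 66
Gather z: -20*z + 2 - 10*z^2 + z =-10*z^2 - 19*z + 2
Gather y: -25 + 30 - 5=0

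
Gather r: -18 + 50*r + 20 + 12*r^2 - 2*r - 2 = 12*r^2 + 48*r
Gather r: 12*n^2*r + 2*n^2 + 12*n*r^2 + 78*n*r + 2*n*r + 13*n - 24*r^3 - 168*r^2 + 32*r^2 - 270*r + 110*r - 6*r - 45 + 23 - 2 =2*n^2 + 13*n - 24*r^3 + r^2*(12*n - 136) + r*(12*n^2 + 80*n - 166) - 24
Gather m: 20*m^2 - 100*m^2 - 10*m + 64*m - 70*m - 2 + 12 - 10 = -80*m^2 - 16*m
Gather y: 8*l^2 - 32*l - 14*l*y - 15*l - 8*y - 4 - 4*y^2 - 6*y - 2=8*l^2 - 47*l - 4*y^2 + y*(-14*l - 14) - 6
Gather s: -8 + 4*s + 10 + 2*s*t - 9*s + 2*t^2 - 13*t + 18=s*(2*t - 5) + 2*t^2 - 13*t + 20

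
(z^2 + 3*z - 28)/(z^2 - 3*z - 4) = (z + 7)/(z + 1)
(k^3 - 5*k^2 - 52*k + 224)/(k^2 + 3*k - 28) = k - 8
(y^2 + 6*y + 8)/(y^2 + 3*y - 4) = (y + 2)/(y - 1)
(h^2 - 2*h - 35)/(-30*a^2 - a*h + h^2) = (-h^2 + 2*h + 35)/(30*a^2 + a*h - h^2)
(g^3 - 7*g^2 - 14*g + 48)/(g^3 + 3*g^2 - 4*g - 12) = (g - 8)/(g + 2)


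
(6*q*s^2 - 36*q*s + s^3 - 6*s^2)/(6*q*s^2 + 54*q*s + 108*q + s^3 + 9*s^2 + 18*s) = s*(s - 6)/(s^2 + 9*s + 18)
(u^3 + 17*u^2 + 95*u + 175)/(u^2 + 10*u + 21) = (u^2 + 10*u + 25)/(u + 3)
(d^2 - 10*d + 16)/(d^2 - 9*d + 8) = (d - 2)/(d - 1)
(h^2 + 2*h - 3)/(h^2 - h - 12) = (h - 1)/(h - 4)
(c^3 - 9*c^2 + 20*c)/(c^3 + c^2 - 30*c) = (c - 4)/(c + 6)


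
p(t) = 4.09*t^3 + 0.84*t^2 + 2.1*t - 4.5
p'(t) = 12.27*t^2 + 1.68*t + 2.1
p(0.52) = -2.61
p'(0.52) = 6.29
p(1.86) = 28.63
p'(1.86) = 47.67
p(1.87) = 29.11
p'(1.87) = 48.15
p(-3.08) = -122.50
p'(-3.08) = 113.32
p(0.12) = -4.23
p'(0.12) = 2.48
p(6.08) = 958.57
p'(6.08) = 465.89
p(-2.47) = -66.20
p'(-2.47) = 72.81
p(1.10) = 4.27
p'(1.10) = 18.79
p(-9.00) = -2936.97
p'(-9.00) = 980.85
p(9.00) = 3064.05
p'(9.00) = 1011.09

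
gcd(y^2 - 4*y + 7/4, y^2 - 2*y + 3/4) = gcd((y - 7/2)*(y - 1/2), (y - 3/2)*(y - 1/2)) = y - 1/2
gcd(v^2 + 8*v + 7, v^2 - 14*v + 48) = 1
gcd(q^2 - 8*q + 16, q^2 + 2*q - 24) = q - 4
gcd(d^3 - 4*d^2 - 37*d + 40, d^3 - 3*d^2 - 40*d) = d^2 - 3*d - 40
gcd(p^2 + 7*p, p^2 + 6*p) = p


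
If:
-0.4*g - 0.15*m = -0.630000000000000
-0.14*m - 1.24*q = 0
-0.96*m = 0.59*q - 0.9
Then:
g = 1.20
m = 1.01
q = -0.11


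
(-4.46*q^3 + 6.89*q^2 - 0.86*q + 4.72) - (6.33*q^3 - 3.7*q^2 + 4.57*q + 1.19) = -10.79*q^3 + 10.59*q^2 - 5.43*q + 3.53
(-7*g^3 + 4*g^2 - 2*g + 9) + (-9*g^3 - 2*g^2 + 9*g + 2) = -16*g^3 + 2*g^2 + 7*g + 11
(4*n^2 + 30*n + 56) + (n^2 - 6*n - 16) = 5*n^2 + 24*n + 40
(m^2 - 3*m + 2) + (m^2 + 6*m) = 2*m^2 + 3*m + 2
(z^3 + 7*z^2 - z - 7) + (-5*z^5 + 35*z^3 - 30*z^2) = -5*z^5 + 36*z^3 - 23*z^2 - z - 7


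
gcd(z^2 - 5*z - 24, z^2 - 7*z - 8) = z - 8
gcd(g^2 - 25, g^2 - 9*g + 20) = g - 5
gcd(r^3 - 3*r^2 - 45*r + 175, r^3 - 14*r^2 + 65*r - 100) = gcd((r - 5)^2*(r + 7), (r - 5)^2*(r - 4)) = r^2 - 10*r + 25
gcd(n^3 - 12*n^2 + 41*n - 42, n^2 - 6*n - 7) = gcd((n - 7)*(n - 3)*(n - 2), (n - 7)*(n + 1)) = n - 7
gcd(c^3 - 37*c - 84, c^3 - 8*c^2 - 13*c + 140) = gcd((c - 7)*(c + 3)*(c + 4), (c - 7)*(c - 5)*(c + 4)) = c^2 - 3*c - 28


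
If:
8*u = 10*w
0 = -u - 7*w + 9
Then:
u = 15/11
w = 12/11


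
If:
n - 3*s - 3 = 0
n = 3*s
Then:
No Solution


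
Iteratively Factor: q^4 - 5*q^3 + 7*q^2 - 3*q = (q - 3)*(q^3 - 2*q^2 + q) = (q - 3)*(q - 1)*(q^2 - q) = q*(q - 3)*(q - 1)*(q - 1)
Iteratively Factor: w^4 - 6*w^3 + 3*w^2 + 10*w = (w)*(w^3 - 6*w^2 + 3*w + 10) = w*(w - 2)*(w^2 - 4*w - 5) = w*(w - 5)*(w - 2)*(w + 1)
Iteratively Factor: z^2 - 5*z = (z - 5)*(z)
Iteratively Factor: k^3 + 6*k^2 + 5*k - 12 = (k - 1)*(k^2 + 7*k + 12) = (k - 1)*(k + 4)*(k + 3)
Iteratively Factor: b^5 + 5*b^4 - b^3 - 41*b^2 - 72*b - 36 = (b + 2)*(b^4 + 3*b^3 - 7*b^2 - 27*b - 18) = (b - 3)*(b + 2)*(b^3 + 6*b^2 + 11*b + 6) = (b - 3)*(b + 2)^2*(b^2 + 4*b + 3) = (b - 3)*(b + 1)*(b + 2)^2*(b + 3)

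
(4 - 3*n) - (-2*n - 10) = 14 - n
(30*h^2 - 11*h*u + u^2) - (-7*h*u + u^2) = 30*h^2 - 4*h*u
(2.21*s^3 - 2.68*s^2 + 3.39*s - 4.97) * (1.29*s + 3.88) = 2.8509*s^4 + 5.1176*s^3 - 6.0253*s^2 + 6.7419*s - 19.2836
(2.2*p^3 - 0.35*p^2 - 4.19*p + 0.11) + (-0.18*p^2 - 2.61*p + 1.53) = 2.2*p^3 - 0.53*p^2 - 6.8*p + 1.64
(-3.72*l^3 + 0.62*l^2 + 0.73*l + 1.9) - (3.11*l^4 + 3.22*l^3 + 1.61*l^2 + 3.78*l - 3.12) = -3.11*l^4 - 6.94*l^3 - 0.99*l^2 - 3.05*l + 5.02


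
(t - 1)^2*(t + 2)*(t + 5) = t^4 + 5*t^3 - 3*t^2 - 13*t + 10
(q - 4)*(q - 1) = q^2 - 5*q + 4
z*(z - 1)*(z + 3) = z^3 + 2*z^2 - 3*z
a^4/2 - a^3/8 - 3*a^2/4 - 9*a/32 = a*(a/2 + 1/4)*(a - 3/2)*(a + 3/4)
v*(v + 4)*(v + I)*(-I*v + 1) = -I*v^4 + 2*v^3 - 4*I*v^3 + 8*v^2 + I*v^2 + 4*I*v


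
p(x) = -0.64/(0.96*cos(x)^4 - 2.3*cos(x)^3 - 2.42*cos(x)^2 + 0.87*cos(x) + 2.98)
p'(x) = -0.64*(3.84*sin(x)*cos(x)^3 - 6.9*sin(x)*cos(x)^2 - 4.84*sin(x)*cos(x) + 0.87*sin(x))/(0.96*cos(x)^4 - 2.3*cos(x)^3 - 2.42*cos(x)^2 + 0.87*cos(x) + 2.98)^2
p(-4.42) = -0.25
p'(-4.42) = -0.15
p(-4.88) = -0.21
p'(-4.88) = 0.01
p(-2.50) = -0.28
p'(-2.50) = -0.12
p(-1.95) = -0.26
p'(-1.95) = 0.15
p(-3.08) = -0.22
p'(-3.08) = -0.02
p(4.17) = -0.28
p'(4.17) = 0.11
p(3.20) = -0.22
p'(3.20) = -0.02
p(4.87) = -0.21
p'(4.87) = -0.00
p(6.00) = -1.76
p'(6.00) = -9.08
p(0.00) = -7.11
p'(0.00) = 0.00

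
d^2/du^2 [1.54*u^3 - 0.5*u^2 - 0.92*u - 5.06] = 9.24*u - 1.0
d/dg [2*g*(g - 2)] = 4*g - 4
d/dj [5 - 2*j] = -2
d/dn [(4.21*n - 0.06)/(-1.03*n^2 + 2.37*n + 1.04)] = (4.3363*n^2 - 0.1236*n + 4.5206)/(1.0609*n^4 - 4.8822*n^3 + 3.4745*n^2 + 4.9296*n + 1.0816)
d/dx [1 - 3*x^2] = -6*x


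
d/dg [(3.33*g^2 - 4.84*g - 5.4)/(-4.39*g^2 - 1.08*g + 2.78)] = (-24.844*g^2 - 28.8972*g - 19.2872)/(19.2721*g^4 + 9.4824*g^3 - 23.242*g^2 - 6.0048*g + 7.7284)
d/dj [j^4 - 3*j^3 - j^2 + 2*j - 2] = 4*j^3 - 9*j^2 - 2*j + 2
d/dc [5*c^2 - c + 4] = 10*c - 1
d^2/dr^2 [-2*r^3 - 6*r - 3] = -12*r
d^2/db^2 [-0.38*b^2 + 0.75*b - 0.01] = -0.760000000000000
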